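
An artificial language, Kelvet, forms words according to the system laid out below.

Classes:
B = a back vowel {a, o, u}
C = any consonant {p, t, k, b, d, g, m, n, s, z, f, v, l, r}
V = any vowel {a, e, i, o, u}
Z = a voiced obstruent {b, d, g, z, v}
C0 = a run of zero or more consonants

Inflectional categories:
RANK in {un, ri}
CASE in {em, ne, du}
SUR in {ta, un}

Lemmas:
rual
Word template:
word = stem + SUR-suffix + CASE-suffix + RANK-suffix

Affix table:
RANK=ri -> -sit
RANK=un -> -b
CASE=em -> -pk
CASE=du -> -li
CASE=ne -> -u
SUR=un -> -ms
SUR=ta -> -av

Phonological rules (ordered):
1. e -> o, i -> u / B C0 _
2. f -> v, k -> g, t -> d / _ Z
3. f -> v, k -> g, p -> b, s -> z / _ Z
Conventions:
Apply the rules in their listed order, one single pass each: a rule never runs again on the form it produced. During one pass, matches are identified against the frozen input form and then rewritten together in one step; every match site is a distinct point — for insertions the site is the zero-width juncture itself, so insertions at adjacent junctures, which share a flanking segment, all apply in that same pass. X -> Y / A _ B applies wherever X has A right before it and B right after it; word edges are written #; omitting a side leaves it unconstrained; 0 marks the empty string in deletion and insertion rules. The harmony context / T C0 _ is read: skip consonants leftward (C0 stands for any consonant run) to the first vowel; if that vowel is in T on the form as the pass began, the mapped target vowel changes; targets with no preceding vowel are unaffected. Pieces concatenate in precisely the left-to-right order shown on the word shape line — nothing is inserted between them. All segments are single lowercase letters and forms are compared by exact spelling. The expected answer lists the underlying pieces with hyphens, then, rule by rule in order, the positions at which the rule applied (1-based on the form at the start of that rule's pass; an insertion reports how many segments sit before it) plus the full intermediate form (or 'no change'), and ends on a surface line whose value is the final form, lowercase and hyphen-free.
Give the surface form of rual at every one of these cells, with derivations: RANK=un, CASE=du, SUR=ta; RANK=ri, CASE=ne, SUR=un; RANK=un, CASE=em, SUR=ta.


cell RANK=un, CASE=du, SUR=ta:
underlying: rual-av-li-b
1. e -> o, i -> u / B C0 _: fires at position(s) 8: rualavlub
2. f -> v, k -> g, t -> d / _ Z: no change
3. f -> v, k -> g, p -> b, s -> z / _ Z: no change
surface: rualavlub

cell RANK=ri, CASE=ne, SUR=un:
underlying: rual-ms-u-sit
1. e -> o, i -> u / B C0 _: fires at position(s) 9: rualmsusut
2. f -> v, k -> g, t -> d / _ Z: no change
3. f -> v, k -> g, p -> b, s -> z / _ Z: no change
surface: rualmsusut

cell RANK=un, CASE=em, SUR=ta:
underlying: rual-av-pk-b
1. e -> o, i -> u / B C0 _: no change
2. f -> v, k -> g, t -> d / _ Z: fires at position(s) 8: rualavpgb
3. f -> v, k -> g, p -> b, s -> z / _ Z: fires at position(s) 7: rualavbgb
surface: rualavbgb


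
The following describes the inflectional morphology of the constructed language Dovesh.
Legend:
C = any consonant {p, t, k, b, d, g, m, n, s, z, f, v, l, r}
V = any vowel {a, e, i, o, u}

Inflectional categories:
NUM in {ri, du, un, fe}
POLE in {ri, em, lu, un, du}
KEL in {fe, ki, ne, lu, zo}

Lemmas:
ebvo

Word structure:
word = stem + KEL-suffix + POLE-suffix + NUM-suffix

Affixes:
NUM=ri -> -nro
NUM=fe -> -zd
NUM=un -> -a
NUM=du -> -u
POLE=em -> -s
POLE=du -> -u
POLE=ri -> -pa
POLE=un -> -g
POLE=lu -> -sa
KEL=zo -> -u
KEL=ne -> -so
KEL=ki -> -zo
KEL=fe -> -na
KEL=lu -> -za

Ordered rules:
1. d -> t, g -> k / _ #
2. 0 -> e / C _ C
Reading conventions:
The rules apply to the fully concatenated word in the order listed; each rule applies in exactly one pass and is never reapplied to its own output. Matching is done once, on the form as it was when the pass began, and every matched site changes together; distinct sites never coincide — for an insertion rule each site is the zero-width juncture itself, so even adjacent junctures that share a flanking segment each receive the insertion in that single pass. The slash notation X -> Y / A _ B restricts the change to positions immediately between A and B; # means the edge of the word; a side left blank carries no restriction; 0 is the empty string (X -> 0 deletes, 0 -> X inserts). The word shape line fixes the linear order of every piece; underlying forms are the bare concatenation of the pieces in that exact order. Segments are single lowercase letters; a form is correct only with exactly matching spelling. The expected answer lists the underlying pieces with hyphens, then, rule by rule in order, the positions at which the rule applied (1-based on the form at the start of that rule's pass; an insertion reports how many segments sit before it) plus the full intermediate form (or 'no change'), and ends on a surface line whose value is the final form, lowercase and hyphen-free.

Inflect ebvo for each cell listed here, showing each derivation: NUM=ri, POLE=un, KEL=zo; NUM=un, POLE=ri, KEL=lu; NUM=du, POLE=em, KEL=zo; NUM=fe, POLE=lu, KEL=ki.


cell NUM=ri, POLE=un, KEL=zo:
underlying: ebvo-u-g-nro
1. d -> t, g -> k / _ #: no change
2. 0 -> e / C _ C: inserts after position(s) 2, 6, 7: ebevougenero
surface: ebevougenero

cell NUM=un, POLE=ri, KEL=lu:
underlying: ebvo-za-pa-a
1. d -> t, g -> k / _ #: no change
2. 0 -> e / C _ C: inserts after position(s) 2: ebevozapaa
surface: ebevozapaa

cell NUM=du, POLE=em, KEL=zo:
underlying: ebvo-u-s-u
1. d -> t, g -> k / _ #: no change
2. 0 -> e / C _ C: inserts after position(s) 2: ebevousu
surface: ebevousu

cell NUM=fe, POLE=lu, KEL=ki:
underlying: ebvo-zo-sa-zd
1. d -> t, g -> k / _ #: fires at position(s) 10: ebvozosazt
2. 0 -> e / C _ C: inserts after position(s) 2, 9: ebevozosazet
surface: ebevozosazet


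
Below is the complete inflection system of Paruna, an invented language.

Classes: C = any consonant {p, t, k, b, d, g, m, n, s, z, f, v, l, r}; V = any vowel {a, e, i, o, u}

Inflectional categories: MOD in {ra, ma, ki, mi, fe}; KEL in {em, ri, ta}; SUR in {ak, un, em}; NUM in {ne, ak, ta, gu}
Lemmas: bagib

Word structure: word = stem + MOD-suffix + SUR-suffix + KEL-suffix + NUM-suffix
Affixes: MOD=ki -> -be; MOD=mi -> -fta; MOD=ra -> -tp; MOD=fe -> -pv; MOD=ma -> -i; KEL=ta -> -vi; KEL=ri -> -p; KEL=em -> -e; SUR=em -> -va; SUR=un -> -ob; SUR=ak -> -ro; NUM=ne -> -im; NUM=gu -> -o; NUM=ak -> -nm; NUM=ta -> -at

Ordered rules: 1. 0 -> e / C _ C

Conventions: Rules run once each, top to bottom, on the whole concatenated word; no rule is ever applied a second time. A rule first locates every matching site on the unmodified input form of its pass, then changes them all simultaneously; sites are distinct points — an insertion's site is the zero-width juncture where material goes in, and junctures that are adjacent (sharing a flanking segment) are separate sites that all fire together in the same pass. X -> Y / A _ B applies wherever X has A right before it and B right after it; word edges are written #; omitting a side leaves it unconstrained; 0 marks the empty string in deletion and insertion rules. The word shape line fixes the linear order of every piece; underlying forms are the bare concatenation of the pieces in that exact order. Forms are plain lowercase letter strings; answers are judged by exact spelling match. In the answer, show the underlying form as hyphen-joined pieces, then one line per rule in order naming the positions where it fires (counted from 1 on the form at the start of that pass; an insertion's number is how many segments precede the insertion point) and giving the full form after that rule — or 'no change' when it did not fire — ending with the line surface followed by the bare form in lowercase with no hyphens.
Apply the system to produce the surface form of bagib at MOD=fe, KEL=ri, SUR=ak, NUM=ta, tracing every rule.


underlying: bagib-pv-ro-p-at
1. 0 -> e / C _ C: inserts after position(s) 5, 6, 7: bagibepeveropat
surface: bagibepeveropat


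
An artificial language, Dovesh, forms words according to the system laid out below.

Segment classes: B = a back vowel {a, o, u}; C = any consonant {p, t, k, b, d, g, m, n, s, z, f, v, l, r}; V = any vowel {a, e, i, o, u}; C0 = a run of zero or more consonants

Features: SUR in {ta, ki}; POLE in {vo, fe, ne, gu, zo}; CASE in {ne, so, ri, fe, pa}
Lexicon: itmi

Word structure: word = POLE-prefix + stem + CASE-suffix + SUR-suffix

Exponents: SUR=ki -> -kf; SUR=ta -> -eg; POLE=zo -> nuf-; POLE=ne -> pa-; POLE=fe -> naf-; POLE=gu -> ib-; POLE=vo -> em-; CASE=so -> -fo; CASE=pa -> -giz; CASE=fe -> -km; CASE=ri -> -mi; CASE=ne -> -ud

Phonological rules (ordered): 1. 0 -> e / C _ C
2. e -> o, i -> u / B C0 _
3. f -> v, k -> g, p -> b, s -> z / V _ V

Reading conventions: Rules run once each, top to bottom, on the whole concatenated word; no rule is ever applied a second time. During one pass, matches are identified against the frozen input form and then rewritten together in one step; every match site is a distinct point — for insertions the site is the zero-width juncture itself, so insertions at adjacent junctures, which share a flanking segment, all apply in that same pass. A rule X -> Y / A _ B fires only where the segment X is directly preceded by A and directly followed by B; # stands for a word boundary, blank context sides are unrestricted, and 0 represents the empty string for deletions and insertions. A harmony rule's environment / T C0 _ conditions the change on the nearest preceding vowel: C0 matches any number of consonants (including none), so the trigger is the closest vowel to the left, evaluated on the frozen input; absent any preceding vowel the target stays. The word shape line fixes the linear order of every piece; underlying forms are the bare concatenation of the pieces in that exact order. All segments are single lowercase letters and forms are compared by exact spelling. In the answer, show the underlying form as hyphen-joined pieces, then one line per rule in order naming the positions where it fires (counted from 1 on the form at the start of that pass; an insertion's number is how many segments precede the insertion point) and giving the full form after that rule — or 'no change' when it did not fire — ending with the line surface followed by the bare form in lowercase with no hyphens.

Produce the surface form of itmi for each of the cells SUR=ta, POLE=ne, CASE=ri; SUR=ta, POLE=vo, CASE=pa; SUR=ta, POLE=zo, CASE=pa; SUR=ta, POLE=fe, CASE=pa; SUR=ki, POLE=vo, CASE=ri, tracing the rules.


cell SUR=ta, POLE=ne, CASE=ri:
underlying: pa-itmi-mi-eg
1. 0 -> e / C _ C: inserts after position(s) 4: paitemimieg
2. e -> o, i -> u / B C0 _: fires at position(s) 3: pautemimieg
3. f -> v, k -> g, p -> b, s -> z / V _ V: no change
surface: pautemimieg

cell SUR=ta, POLE=vo, CASE=pa:
underlying: em-itmi-giz-eg
1. 0 -> e / C _ C: inserts after position(s) 4: emitemigizeg
2. e -> o, i -> u / B C0 _: no change
3. f -> v, k -> g, p -> b, s -> z / V _ V: no change
surface: emitemigizeg

cell SUR=ta, POLE=zo, CASE=pa:
underlying: nuf-itmi-giz-eg
1. 0 -> e / C _ C: inserts after position(s) 5: nufitemigizeg
2. e -> o, i -> u / B C0 _: fires at position(s) 4: nufutemigizeg
3. f -> v, k -> g, p -> b, s -> z / V _ V: fires at position(s) 3: nuvutemigizeg
surface: nuvutemigizeg

cell SUR=ta, POLE=fe, CASE=pa:
underlying: naf-itmi-giz-eg
1. 0 -> e / C _ C: inserts after position(s) 5: nafitemigizeg
2. e -> o, i -> u / B C0 _: fires at position(s) 4: nafutemigizeg
3. f -> v, k -> g, p -> b, s -> z / V _ V: fires at position(s) 3: navutemigizeg
surface: navutemigizeg

cell SUR=ki, POLE=vo, CASE=ri:
underlying: em-itmi-mi-kf
1. 0 -> e / C _ C: inserts after position(s) 4, 9: emitemimikef
2. e -> o, i -> u / B C0 _: no change
3. f -> v, k -> g, p -> b, s -> z / V _ V: fires at position(s) 10: emitemimigef
surface: emitemimigef


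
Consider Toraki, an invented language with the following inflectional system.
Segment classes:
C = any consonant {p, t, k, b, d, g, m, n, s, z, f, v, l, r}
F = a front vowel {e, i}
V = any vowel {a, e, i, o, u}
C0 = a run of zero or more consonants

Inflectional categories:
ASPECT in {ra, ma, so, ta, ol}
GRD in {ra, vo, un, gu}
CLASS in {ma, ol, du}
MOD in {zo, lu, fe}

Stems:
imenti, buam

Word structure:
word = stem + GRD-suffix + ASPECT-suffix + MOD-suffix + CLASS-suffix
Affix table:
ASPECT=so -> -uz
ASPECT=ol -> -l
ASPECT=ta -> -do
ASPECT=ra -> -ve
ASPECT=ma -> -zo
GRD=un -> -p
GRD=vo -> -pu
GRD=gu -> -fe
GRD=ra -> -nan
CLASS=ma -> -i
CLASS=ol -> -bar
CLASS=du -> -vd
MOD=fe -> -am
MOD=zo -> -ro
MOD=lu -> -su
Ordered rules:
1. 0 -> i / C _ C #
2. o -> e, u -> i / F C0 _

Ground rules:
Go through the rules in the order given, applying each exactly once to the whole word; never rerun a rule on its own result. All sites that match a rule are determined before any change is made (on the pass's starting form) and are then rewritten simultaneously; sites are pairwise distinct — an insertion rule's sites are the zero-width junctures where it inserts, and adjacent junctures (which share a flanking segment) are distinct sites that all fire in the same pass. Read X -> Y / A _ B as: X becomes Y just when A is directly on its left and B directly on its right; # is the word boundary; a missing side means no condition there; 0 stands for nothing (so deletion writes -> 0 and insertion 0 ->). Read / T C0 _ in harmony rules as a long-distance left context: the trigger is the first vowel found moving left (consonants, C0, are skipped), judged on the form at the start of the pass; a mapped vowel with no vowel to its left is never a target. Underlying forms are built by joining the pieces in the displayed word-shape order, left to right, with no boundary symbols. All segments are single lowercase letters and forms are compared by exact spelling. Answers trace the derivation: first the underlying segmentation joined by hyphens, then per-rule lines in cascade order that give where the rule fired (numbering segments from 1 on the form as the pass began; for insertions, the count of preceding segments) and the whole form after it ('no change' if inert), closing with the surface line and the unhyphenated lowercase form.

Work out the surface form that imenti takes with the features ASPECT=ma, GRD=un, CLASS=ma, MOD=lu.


underlying: imenti-p-zo-su-i
1. 0 -> i / C _ C #: no change
2. o -> e, u -> i / F C0 _: fires at position(s) 9: imentipzesui
surface: imentipzesui


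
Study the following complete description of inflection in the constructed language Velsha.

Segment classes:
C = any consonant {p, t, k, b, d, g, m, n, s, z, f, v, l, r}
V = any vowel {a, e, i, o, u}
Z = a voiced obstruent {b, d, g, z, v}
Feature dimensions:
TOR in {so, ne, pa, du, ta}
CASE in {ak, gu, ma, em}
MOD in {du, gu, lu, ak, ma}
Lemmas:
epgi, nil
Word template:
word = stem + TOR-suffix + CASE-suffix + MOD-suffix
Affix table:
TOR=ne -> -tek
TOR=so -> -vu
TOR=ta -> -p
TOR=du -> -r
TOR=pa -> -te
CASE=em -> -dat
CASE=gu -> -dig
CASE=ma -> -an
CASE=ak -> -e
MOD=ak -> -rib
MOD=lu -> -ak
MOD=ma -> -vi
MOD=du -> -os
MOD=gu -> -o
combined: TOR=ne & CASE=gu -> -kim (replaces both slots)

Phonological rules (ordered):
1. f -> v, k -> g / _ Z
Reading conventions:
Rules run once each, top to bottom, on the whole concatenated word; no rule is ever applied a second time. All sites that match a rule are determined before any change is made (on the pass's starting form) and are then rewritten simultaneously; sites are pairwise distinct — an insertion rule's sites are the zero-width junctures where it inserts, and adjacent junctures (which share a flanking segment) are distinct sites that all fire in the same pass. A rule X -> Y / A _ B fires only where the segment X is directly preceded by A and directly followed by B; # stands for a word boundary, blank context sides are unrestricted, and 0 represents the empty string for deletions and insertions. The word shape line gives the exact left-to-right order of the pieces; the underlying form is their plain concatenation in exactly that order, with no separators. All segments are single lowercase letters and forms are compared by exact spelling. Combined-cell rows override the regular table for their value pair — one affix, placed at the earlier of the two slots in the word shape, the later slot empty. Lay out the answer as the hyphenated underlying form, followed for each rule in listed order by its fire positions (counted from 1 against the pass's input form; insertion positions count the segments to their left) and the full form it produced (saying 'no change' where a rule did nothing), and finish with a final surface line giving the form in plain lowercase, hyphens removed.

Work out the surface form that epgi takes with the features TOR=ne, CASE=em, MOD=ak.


underlying: epgi-tek-dat-rib
1. f -> v, k -> g / _ Z: fires at position(s) 7: epgitegdatrib
surface: epgitegdatrib


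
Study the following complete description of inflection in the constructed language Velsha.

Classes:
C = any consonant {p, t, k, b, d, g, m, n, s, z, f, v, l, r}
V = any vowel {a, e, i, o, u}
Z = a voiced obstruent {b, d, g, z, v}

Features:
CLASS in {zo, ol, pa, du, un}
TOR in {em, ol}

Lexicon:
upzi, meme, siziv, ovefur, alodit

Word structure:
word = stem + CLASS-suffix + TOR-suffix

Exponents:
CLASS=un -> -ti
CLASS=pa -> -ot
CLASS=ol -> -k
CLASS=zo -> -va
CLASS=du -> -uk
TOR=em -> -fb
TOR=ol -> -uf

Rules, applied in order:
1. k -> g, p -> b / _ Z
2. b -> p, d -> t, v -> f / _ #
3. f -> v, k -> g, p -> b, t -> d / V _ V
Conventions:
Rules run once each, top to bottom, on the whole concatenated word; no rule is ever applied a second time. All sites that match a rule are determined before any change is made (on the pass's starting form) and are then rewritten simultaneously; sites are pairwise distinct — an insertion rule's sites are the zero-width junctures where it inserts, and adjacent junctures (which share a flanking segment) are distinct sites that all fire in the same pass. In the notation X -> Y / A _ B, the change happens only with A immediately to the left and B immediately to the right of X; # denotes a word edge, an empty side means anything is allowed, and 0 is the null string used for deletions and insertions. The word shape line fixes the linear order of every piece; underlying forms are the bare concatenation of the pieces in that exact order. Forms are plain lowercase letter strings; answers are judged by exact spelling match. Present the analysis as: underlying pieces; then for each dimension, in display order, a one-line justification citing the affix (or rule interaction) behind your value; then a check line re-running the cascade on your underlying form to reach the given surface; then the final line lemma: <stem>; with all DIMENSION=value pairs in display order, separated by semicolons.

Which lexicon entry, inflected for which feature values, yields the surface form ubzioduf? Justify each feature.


underlying: upzi-ot-uf
CLASS=pa - signalled by the affix -ot
TOR=ol - signalled by the affix -uf
check: upziotuf -> ubziotuf -> ubziotuf -> ubzioduf
lemma: upzi; CLASS=pa; TOR=ol


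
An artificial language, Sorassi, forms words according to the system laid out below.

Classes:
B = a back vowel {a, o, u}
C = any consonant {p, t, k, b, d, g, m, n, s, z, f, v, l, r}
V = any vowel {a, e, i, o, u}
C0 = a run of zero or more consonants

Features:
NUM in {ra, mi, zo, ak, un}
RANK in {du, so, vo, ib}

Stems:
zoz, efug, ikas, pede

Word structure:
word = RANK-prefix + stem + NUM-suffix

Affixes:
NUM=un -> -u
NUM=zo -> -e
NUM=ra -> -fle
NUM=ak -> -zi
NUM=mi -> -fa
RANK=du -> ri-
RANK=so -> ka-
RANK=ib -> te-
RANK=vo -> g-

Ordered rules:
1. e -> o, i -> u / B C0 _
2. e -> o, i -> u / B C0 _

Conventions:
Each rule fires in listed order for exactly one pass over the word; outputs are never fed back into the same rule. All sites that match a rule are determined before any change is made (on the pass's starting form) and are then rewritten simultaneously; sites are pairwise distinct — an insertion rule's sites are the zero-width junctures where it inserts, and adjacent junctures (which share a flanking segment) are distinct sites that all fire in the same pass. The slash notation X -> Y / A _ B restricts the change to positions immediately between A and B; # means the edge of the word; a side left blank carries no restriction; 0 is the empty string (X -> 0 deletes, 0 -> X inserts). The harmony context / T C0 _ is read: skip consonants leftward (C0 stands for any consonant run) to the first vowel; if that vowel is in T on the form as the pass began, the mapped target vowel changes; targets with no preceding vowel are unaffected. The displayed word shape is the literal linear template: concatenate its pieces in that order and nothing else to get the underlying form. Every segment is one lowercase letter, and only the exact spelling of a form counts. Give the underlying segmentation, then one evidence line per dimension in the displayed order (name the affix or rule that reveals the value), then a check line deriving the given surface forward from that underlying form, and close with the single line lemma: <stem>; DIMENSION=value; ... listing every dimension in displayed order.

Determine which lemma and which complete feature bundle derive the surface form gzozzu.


underlying: g-zoz-zi
NUM=ak - signalled by the affix -zi
RANK=vo - signalled by the affix g-
check: gzozzi -> gzozzu -> gzozzu
lemma: zoz; NUM=ak; RANK=vo


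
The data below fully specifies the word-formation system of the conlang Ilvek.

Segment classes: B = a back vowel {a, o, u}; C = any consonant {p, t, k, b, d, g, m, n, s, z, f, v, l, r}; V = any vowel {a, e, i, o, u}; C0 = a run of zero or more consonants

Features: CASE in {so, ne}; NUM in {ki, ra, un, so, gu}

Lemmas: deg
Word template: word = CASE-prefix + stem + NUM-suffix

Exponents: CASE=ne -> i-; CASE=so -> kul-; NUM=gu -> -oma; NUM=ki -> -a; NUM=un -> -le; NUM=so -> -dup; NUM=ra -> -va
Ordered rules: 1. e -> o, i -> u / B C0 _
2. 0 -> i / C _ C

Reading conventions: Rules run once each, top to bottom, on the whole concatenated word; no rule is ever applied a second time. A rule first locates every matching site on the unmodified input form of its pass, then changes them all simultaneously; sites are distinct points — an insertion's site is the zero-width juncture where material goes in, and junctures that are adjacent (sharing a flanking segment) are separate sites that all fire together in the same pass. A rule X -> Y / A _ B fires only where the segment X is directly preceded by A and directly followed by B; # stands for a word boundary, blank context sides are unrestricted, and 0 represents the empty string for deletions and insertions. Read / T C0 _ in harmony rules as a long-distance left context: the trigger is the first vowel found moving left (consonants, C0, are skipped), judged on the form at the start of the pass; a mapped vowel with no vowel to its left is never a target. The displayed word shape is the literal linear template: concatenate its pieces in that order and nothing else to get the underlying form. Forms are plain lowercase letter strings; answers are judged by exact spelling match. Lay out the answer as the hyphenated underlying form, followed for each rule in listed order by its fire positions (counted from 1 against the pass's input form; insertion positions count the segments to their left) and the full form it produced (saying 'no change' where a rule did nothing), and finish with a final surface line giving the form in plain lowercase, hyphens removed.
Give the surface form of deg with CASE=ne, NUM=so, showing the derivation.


underlying: i-deg-dup
1. e -> o, i -> u / B C0 _: no change
2. 0 -> i / C _ C: inserts after position(s) 4: idegidup
surface: idegidup


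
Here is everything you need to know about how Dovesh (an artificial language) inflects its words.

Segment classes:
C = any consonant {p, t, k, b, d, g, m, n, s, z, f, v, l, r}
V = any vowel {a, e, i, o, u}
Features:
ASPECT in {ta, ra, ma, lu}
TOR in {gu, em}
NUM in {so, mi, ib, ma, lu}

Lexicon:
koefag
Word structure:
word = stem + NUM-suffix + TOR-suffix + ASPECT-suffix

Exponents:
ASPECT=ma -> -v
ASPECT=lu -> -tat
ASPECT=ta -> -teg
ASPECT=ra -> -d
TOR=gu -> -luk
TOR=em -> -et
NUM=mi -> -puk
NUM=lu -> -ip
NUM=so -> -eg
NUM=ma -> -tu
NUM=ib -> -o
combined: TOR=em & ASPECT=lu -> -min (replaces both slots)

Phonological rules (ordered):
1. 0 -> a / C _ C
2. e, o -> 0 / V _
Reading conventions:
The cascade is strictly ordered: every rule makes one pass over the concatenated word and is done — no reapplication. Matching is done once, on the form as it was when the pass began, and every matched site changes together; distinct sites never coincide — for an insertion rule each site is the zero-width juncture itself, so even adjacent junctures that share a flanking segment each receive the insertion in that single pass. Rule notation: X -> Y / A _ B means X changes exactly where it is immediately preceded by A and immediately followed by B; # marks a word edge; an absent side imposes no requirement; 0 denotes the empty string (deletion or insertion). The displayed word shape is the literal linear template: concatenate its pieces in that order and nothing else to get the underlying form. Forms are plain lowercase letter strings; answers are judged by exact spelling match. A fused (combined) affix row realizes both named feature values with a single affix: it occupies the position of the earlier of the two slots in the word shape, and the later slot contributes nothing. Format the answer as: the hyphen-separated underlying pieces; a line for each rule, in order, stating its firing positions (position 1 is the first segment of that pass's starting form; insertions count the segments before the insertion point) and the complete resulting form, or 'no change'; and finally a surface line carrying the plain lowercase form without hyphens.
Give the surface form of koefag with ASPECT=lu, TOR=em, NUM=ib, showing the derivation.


underlying: koefag-o-min
1. 0 -> a / C _ C: no change
2. e, o -> 0 / V _: fires at position(s) 3: kofagomin
surface: kofagomin


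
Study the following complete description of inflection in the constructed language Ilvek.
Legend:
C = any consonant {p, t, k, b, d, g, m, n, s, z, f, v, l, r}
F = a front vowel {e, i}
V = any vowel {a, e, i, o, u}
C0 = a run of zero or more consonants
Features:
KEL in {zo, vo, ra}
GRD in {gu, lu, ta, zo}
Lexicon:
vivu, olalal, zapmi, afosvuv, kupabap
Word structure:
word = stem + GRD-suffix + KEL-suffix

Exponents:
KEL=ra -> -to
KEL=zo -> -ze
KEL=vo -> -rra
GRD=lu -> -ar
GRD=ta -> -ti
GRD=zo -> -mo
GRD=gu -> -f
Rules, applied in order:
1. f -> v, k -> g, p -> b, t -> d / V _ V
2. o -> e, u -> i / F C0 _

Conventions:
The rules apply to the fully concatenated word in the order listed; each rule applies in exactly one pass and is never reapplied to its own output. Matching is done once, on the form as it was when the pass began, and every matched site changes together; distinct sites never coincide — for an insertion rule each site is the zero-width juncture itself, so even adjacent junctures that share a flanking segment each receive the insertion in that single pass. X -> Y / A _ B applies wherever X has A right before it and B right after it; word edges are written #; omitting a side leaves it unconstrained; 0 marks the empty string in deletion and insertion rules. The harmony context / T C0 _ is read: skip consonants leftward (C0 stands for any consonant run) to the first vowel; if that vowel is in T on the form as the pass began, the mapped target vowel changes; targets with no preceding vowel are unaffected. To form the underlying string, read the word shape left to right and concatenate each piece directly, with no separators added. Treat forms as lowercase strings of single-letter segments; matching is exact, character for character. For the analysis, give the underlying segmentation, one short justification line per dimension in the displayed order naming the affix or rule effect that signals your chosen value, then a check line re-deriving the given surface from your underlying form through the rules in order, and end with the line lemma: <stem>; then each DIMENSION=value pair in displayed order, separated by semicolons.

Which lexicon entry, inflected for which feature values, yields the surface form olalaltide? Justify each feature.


underlying: olalal-ti-to
KEL=ra - signalled by the affix -to
GRD=ta - signalled by the affix -ti
check: olalaltito -> olalaltido -> olalaltide
lemma: olalal; KEL=ra; GRD=ta


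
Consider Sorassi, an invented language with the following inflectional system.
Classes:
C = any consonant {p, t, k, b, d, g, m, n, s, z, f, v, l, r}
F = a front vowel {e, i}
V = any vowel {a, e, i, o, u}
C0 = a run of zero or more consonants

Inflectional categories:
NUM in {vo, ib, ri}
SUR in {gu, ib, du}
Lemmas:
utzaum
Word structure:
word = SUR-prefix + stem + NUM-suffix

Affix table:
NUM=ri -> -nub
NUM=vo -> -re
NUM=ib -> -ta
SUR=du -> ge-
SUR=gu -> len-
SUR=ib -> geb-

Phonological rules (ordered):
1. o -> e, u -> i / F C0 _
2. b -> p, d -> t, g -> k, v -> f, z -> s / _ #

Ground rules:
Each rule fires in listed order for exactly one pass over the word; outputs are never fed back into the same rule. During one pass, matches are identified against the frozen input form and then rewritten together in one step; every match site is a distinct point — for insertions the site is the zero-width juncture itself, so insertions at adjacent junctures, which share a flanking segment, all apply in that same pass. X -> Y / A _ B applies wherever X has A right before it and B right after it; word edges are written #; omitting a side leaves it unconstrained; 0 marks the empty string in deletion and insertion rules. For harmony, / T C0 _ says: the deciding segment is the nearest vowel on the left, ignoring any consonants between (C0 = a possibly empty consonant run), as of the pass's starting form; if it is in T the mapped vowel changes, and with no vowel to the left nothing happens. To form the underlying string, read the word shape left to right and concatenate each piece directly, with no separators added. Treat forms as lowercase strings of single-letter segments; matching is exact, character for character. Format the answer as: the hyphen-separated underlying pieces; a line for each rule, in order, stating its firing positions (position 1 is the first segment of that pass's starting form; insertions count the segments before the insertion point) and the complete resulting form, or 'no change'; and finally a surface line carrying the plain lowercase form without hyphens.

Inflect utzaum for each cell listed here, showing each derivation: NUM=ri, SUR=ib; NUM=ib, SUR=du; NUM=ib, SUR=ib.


cell NUM=ri, SUR=ib:
underlying: geb-utzaum-nub
1. o -> e, u -> i / F C0 _: fires at position(s) 4: gebitzaumnub
2. b -> p, d -> t, g -> k, v -> f, z -> s / _ #: fires at position(s) 12: gebitzaumnup
surface: gebitzaumnup

cell NUM=ib, SUR=du:
underlying: ge-utzaum-ta
1. o -> e, u -> i / F C0 _: fires at position(s) 3: geitzaumta
2. b -> p, d -> t, g -> k, v -> f, z -> s / _ #: no change
surface: geitzaumta

cell NUM=ib, SUR=ib:
underlying: geb-utzaum-ta
1. o -> e, u -> i / F C0 _: fires at position(s) 4: gebitzaumta
2. b -> p, d -> t, g -> k, v -> f, z -> s / _ #: no change
surface: gebitzaumta


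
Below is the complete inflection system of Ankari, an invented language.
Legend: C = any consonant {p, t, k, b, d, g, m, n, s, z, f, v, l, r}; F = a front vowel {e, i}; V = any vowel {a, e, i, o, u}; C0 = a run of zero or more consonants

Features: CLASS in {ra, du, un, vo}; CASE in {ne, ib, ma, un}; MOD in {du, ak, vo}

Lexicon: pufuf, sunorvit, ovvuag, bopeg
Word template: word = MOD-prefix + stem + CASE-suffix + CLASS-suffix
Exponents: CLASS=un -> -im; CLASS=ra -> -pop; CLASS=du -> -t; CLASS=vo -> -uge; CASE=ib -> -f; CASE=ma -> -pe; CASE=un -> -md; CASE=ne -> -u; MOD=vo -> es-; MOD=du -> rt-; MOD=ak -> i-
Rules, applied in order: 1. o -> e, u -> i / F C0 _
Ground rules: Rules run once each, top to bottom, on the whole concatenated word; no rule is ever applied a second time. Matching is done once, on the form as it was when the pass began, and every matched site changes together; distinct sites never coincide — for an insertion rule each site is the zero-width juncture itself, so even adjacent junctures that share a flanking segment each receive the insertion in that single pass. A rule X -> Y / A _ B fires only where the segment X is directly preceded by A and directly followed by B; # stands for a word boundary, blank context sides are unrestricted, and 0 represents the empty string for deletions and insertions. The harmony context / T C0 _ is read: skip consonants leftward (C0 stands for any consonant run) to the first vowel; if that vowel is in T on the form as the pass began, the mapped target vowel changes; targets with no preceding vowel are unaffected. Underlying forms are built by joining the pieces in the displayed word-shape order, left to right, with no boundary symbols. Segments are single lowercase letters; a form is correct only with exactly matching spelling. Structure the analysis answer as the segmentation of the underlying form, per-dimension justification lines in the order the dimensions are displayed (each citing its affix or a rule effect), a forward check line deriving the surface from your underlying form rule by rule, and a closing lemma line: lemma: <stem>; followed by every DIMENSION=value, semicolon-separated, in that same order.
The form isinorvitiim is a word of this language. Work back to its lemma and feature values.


underlying: i-sunorvit-u-im
CLASS=un - signalled by the affix -im
CASE=ne - signalled by the affix -u
MOD=ak - signalled by the affix i-
check: isunorvituim -> isinorvitiim
lemma: sunorvit; CLASS=un; CASE=ne; MOD=ak


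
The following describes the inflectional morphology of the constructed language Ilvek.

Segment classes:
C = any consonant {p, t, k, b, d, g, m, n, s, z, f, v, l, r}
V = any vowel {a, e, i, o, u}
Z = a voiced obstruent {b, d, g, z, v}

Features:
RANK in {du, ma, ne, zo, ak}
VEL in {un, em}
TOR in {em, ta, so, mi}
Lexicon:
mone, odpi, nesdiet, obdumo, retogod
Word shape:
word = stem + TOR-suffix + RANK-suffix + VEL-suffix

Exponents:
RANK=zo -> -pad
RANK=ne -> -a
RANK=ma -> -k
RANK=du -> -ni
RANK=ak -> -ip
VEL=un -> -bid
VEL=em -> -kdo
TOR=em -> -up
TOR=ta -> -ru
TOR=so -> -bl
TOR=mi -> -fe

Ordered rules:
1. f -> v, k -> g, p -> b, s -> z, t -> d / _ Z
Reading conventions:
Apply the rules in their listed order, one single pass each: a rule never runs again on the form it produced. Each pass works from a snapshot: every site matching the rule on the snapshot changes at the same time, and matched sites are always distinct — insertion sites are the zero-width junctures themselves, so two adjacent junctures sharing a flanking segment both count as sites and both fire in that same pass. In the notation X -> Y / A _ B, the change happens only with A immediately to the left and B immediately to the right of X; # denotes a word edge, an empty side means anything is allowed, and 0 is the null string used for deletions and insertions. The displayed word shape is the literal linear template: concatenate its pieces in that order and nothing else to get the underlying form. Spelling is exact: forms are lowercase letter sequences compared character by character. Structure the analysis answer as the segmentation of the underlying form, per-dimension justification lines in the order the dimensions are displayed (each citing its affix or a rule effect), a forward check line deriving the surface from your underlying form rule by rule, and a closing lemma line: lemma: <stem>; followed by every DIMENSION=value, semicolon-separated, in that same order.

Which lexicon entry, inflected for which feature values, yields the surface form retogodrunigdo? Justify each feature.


underlying: retogod-ru-ni-kdo
RANK=du - signalled by the affix -ni
VEL=em - signalled by the affix -kdo
TOR=ta - signalled by the affix -ru
check: retogodrunikdo -> retogodrunigdo
lemma: retogod; RANK=du; VEL=em; TOR=ta


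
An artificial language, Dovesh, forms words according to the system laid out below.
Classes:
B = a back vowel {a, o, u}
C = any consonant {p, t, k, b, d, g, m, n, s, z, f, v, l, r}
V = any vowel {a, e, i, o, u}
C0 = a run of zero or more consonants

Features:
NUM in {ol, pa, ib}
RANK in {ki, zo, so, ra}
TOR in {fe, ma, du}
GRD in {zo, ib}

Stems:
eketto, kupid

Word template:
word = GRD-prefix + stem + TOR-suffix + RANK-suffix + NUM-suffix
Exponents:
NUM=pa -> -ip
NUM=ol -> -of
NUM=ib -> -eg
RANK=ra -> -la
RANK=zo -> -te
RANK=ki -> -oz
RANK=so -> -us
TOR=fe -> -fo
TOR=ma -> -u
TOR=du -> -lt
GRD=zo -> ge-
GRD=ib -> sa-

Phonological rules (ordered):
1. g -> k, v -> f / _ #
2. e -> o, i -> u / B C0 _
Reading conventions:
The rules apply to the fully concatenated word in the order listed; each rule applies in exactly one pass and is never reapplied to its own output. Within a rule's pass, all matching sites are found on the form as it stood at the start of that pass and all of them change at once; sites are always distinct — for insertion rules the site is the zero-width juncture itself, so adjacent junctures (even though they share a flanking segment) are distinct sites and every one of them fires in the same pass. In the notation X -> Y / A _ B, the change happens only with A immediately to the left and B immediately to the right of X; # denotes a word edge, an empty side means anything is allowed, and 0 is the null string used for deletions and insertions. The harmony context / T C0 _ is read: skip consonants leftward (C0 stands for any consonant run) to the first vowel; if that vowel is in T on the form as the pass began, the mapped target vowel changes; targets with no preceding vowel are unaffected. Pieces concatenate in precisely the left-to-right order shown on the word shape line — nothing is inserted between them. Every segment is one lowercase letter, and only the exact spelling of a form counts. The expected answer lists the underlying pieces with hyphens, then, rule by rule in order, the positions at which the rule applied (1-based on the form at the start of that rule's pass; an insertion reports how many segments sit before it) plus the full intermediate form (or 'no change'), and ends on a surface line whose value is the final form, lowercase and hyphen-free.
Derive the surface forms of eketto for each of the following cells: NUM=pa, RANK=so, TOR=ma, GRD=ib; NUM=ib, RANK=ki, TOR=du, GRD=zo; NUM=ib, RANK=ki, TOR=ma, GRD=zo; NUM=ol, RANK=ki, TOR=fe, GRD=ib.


cell NUM=pa, RANK=so, TOR=ma, GRD=ib:
underlying: sa-eketto-u-us-ip
1. g -> k, v -> f / _ #: no change
2. e -> o, i -> u / B C0 _: fires at position(s) 3, 12: saokettouusup
surface: saokettouusup

cell NUM=ib, RANK=ki, TOR=du, GRD=zo:
underlying: ge-eketto-lt-oz-eg
1. g -> k, v -> f / _ #: fires at position(s) 14: geekettoltozek
2. e -> o, i -> u / B C0 _: fires at position(s) 13: geekettoltozok
surface: geekettoltozok

cell NUM=ib, RANK=ki, TOR=ma, GRD=zo:
underlying: ge-eketto-u-oz-eg
1. g -> k, v -> f / _ #: fires at position(s) 13: geekettouozek
2. e -> o, i -> u / B C0 _: fires at position(s) 12: geekettouozok
surface: geekettouozok

cell NUM=ol, RANK=ki, TOR=fe, GRD=ib:
underlying: sa-eketto-fo-oz-of
1. g -> k, v -> f / _ #: no change
2. e -> o, i -> u / B C0 _: fires at position(s) 3: saokettofoozof
surface: saokettofoozof


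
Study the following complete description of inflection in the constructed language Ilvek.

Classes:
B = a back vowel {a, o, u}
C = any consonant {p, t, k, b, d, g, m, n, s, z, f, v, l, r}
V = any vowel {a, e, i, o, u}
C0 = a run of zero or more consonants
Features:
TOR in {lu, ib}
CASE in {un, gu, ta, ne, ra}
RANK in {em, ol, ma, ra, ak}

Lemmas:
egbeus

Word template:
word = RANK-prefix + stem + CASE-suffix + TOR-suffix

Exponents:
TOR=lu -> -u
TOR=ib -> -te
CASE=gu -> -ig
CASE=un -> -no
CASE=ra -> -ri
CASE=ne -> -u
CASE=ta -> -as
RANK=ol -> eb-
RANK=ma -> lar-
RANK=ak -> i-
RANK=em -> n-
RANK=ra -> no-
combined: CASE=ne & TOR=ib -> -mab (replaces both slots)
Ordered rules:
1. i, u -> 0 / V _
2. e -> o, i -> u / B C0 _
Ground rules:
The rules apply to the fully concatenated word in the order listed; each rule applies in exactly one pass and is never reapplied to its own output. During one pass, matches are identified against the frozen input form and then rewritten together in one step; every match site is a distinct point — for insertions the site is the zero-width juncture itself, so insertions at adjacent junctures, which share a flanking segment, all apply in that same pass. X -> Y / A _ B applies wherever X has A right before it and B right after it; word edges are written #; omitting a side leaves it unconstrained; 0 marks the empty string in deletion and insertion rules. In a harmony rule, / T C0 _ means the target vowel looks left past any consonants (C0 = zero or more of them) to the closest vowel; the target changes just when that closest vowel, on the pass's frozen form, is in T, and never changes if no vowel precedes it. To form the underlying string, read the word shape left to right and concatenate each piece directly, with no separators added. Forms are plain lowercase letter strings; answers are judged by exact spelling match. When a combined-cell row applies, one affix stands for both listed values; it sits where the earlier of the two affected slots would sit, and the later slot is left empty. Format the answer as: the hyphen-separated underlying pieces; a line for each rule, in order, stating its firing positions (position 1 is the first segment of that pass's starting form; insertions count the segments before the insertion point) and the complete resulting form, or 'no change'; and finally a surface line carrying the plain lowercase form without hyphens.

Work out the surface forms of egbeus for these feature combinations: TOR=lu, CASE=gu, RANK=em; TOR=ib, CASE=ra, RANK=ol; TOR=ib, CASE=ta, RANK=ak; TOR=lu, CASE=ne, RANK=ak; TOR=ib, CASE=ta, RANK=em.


cell TOR=lu, CASE=gu, RANK=em:
underlying: n-egbeus-ig-u
1. i, u -> 0 / V _: fires at position(s) 6: negbesigu
2. e -> o, i -> u / B C0 _: no change
surface: negbesigu

cell TOR=ib, CASE=ra, RANK=ol:
underlying: eb-egbeus-ri-te
1. i, u -> 0 / V _: fires at position(s) 7: ebegbesrite
2. e -> o, i -> u / B C0 _: no change
surface: ebegbesrite

cell TOR=ib, CASE=ta, RANK=ak:
underlying: i-egbeus-as-te
1. i, u -> 0 / V _: fires at position(s) 6: iegbesaste
2. e -> o, i -> u / B C0 _: fires at position(s) 10: iegbesasto
surface: iegbesasto

cell TOR=lu, CASE=ne, RANK=ak:
underlying: i-egbeus-u-u
1. i, u -> 0 / V _: fires at position(s) 6, 9: iegbesu
2. e -> o, i -> u / B C0 _: no change
surface: iegbesu

cell TOR=ib, CASE=ta, RANK=em:
underlying: n-egbeus-as-te
1. i, u -> 0 / V _: fires at position(s) 6: negbesaste
2. e -> o, i -> u / B C0 _: fires at position(s) 10: negbesasto
surface: negbesasto
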